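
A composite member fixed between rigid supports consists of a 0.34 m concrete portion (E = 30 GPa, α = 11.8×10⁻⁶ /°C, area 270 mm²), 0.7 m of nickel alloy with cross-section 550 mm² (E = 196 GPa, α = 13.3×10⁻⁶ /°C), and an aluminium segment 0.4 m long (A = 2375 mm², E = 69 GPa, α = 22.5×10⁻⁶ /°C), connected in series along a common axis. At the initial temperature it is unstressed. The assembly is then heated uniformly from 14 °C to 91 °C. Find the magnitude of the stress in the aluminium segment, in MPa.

σ ≈ 14.2 MPa (compressive)

With the walls removed the bar would change length by δ_free = Σ αᵢΔT Lᵢ = 11.8×10⁻⁶×77×340 + 13.3×10⁻⁶×77×700 + 22.5×10⁻⁶×77×400 = 1.719 mm.
The walls prevent any net length change, so an axial force P (same in every segment) develops. Compatibility: P · Σ Lᵢ/(AᵢEᵢ) = δ_free.
The series flexibility is Σ Lᵢ/(AᵢEᵢ) = 340/(270×30×10³) + 700/(550×196×10³) + 400/(2375×69×10³) = 5.091×10⁻⁵ mm/N.
So P = 1.719 / 5.091×10⁻⁵ = 33.76 kN, compressive.
σ_{aluminium} = P / A = 33760 / 2375 = 14.22 MPa.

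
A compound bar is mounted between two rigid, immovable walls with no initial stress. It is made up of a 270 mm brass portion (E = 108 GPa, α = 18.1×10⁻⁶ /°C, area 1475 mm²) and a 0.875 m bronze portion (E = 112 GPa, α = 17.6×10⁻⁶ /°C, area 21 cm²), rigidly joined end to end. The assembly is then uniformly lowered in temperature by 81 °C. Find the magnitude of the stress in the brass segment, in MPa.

σ ≈ 206 MPa (tensile)

Free thermal contraction of the whole bar: Σ αᵢΔT Lᵢ = 18.1×10⁻⁶×81×270 + 17.6×10⁻⁶×81×875 = 1.643 mm.
The rigid supports impose zero overall length change; the single axial force P common to all segments must satisfy P Σ Lᵢ/(AᵢEᵢ) = δ_free.
The series flexibility is Σ Lᵢ/(AᵢEᵢ) = 270/(1475×108×10³) + 875/(2100×112×10³) = 5.415×10⁻⁶ mm/N.
Hence P = δ_free / Σ(L/AE) = 1.643/5.415×10⁻⁶ = 303.5 kN (tensile).
σ_{brass} = P / A = 303500 / 1475 = 205.7 MPa.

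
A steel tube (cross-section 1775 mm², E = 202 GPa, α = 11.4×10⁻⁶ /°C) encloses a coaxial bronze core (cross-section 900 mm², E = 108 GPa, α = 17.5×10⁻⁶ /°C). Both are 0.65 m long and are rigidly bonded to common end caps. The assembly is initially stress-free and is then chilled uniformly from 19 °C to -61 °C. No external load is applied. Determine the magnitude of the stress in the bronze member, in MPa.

σ ≈ 41.5 MPa (tensile)

Equilibrium of a rigid end plate with no external load gives equal and opposite internal forces ±P in the two members. Since α_{bronze} > α_{steel}, cooling drives the bronze into tension and the steel into compression.
Setting the final lengths equal and cancelling L: (α₁ − α₂)ΔT = P/(A₁E₁) + P/(A₂E₂).
|α₁ − α₂|·ΔT = 6.1×10⁻⁶ × 80 = 0.000488.
1/(A₁E₁) + 1/(A₂E₂) = 1/(1775×202×10³) + 1/(900×108×10³) = 1.308×10⁻⁸ N⁻¹.
So P = 0.000488 / 1.308×10⁻⁸ = 37.32 kN.
σ_{bronze} = P/A₂ = 37320/900 = 41.46 MPa, tensile.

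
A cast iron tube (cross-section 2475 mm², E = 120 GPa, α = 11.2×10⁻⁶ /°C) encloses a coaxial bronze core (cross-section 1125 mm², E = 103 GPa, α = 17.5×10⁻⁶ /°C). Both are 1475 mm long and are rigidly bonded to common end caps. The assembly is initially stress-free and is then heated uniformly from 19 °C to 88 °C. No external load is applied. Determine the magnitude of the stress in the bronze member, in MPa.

Equilibrium of a rigid end plate with no external load gives equal and opposite internal forces ±P in the two members. Since α_{bronze} > α_{cast iron}, heating drives the bronze into compression and the cast iron into tension.
Equating the net (thermal + elastic) strains gives |α₁ − α₂|·ΔT = P·[1/(A₁E₁) + 1/(A₂E₂)].
|α₁ − α₂|·ΔT = 6.3×10⁻⁶ × 69 = 0.0004347.
1/(A₁E₁) + 1/(A₂E₂) = 1/(2475×120×10³) + 1/(1125×103×10³) = 1.2×10⁻⁸ N⁻¹.
So P = 0.0004347 / 1.2×10⁻⁸ = 36.23 kN.
σ_{bronze} = P/A₂ = 36230/1125 = 32.21 MPa, compressive.

σ ≈ 32.2 MPa (compressive)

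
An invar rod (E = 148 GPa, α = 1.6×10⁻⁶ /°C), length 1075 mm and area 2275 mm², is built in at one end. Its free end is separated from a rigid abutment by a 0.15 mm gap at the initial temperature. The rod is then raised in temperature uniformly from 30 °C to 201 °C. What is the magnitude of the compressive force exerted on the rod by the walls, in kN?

Unrestrained expansion: δ_free = αΔT L = 1.6×10⁻⁶ × 171 × 1075 = 0.2941 mm.
This exceeds the 0.15 mm gap, so the wall pushes back. The portion of expansion that must be recovered elastically is δ_free − gap = 0.2941 − 0.15 = 0.1441 mm.
That suppressed elongation corresponds to σ = E·Δ/L = 148×10³ × 0.1441/1075 = 19.84 MPa.
P = σA = 19.84 × 2275 = 45.14 kN.

P ≈ 45.1 kN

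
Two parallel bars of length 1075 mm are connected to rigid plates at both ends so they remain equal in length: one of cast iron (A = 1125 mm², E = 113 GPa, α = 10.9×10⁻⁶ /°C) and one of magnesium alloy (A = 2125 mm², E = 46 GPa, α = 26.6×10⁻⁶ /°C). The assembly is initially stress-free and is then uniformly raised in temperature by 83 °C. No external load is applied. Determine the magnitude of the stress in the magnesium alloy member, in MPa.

The magnesium alloy has the larger α, so on heating it would change length more than the cast iron if both were free. The rigid plates force a common final length, so the magnesium alloy is put into compression and the cast iron into tension, with equal and opposite forces P (no external load).
Equating the net (thermal + elastic) strains gives |α₁ − α₂|·ΔT = P·[1/(A₁E₁) + 1/(A₂E₂)].
|α₁ − α₂|·ΔT = 15.7×10⁻⁶ × 83 = 0.001303.
1/(A₁E₁) + 1/(A₂E₂) = 1/(1125×113×10³) + 1/(2125×46×10³) = 1.81×10⁻⁸ N⁻¹.
So P = 0.001303 / 1.81×10⁻⁸ = 72.01 kN.
σ_{magnesium alloy} = P/A₂ = 72010/2125 = 33.89 MPa, compressive.

σ ≈ 33.9 MPa (compressive)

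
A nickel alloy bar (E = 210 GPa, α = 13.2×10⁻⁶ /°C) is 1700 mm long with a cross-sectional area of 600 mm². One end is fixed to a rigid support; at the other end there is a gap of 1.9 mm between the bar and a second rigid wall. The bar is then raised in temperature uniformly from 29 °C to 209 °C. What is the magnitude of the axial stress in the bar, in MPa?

Unrestrained expansion: δ_free = αΔT L = 13.2×10⁻⁶ × 180 × 1700 = 4.039 mm.
After closing the 1.9 mm clearance, 4.039 − 1.9 = 2.139 mm of expansion remains to be suppressed by the wall.
Compatibility: PL/(AE) = 2.139 mm, so σ = P/A = E × (2.139/1700) = 264.3 MPa.

σ ≈ 264 MPa (compressive)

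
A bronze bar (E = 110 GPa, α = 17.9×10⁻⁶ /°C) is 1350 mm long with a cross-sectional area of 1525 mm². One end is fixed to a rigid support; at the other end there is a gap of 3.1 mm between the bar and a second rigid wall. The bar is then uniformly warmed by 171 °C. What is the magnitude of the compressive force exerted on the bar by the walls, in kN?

P ≈ 128 kN

Free thermal elongation = αΔT L = 17.9×10⁻⁶ × 171 × 1350 = 4.132 mm.
The gap closes (δ_free > 3.1 mm) and the wall then resists a further 4.132 − 3.1 = 1.032 mm of expansion.
Compatibility: PL/(AE) = 1.032 mm, so σ = P/A = E × (1.032/1350) = 84.11 MPa.
P = σA = 84.11 × 1525 = 128.3 kN.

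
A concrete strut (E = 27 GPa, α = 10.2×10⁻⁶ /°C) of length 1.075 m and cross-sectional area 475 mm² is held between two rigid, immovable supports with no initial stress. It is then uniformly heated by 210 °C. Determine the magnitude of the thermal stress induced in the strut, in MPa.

σ ≈ 57.8 MPa (compressive)

With length fixed, the mechanical strain must cancel the thermal strain αΔT = 10.2×10⁻⁶ × 210 = 2142×10⁻⁶.
The stress required to suppress this strain is σ = Eε = 27×10³ × 2142×10⁻⁶ = 57.83 MPa, compressive since the strut is trying to expand.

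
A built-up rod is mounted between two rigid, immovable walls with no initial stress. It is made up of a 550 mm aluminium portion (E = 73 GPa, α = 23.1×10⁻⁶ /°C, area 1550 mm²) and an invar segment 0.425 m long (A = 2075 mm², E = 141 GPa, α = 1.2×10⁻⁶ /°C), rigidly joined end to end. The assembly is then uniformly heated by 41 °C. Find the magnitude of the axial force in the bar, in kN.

With the walls removed the bar would change length by δ_free = Σ αᵢΔT Lᵢ = 23.1×10⁻⁶×41×550 + 1.2×10⁻⁶×41×425 = 0.5418 mm.
Since the ends are fixed, an axial force P builds up, equal in every segment, with P · Σ Lᵢ/(AᵢEᵢ) = δ_free.
Σ Lᵢ/(AᵢEᵢ) = 550/(1550×73×10³) + 425/(2075×141×10³) = 6.313×10⁻⁶ mm/N.
So P = 0.5418 / 6.313×10⁻⁶ = 85.82 kN, compressive.

P ≈ 85.8 kN (compressive)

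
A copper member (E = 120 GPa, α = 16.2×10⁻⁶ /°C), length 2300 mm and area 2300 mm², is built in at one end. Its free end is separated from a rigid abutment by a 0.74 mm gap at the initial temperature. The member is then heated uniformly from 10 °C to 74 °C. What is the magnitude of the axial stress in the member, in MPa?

σ ≈ 85.8 MPa (compressive)

Free thermal elongation = αΔT L = 16.2×10⁻⁶ × 64 × 2300 = 2.385 mm.
This exceeds the 0.74 mm gap, so the wall pushes back. The portion of expansion that must be recovered elastically is δ_free − gap = 2.385 − 0.74 = 1.645 mm.
That suppressed elongation corresponds to σ = E·Δ/L = 120×10³ × 1.645/2300 = 85.81 MPa.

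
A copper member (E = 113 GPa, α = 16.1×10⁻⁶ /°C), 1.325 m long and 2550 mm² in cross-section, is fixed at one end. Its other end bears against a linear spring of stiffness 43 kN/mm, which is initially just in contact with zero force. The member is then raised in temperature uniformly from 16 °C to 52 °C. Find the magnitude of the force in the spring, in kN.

The unrestrained thermal change is αΔT L = 16.1×10⁻⁶ × 36 × 1325 = 0.768 mm.
With a force P in the spring, the elastic change of the member is PL/(AE) and that of the spring is P/k; compatibility requires their sum to equal δ_free.
P [ L/(AE) + 1/k ] = δ_free → P [ 1325/(2550×113×10³) + 1/(43×10³) ] = 0.768.
P = 0.768 / 2.785×10⁻⁵ = 27570 N.

P ≈ 27.6 kN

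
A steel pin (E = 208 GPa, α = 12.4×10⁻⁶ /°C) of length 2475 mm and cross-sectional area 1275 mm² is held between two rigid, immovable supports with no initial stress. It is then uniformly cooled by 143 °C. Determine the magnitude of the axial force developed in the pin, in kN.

P ≈ 470 kN (tensile)

The ends cannot move, so σ = EαΔT = 208×10³ × 12.4×10⁻⁶ × 143 = 368.8 MPa.
P = AEαΔT = 1275 × 208×10³ × 12.4×10⁻⁶ × 143 = 470.3 kN (tensile).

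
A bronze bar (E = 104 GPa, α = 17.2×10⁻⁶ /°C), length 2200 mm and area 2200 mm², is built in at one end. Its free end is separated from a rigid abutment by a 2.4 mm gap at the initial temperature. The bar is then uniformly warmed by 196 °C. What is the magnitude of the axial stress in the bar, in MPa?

σ ≈ 237 MPa (compressive)

Free thermal elongation = αΔT L = 17.2×10⁻⁶ × 196 × 2200 = 7.417 mm.
After closing the 2.4 mm clearance, 7.417 − 2.4 = 5.017 mm of expansion remains to be suppressed by the wall.
So σ = E(δ_free − g)/L = 104×10³ × 5.017/2200 = 237.2 MPa.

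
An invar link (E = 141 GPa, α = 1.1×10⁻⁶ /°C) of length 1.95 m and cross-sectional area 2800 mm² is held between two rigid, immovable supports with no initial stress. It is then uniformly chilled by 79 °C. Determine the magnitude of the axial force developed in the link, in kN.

The ends cannot move, so σ = EαΔT = 141×10³ × 1.1×10⁻⁶ × 79 = 12.25 MPa.
P = AEαΔT = 2800 × 141×10³ × 1.1×10⁻⁶ × 79 = 34.31 kN (tensile).

P ≈ 34.3 kN (tensile)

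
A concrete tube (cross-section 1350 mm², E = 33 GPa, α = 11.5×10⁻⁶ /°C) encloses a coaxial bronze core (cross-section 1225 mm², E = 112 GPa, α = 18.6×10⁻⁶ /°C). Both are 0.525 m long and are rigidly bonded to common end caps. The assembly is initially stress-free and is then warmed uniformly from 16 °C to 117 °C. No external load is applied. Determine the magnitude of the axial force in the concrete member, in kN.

Equilibrium of a rigid end plate with no external load gives equal and opposite internal forces ±P in the two members. Since α_{bronze} > α_{concrete}, heating drives the bronze into compression and the concrete into tension.
Setting the final lengths equal and cancelling L: (α₁ − α₂)ΔT = P/(A₁E₁) + P/(A₂E₂).
|α₁ − α₂|·ΔT = 7.1×10⁻⁶ × 101 = 0.0007171.
1/(A₁E₁) + 1/(A₂E₂) = 1/(1350×33×10³) + 1/(1225×112×10³) = 2.974×10⁻⁸ N⁻¹.
So P = 0.0007171 / 2.974×10⁻⁸ = 24.12 kN.

P ≈ 24.1 kN (tensile in the concrete)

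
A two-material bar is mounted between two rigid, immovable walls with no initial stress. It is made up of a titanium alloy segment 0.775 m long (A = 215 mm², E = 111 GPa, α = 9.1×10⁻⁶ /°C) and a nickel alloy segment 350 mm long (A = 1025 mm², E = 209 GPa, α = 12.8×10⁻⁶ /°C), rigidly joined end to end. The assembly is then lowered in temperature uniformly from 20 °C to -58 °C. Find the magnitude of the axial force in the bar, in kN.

P ≈ 26.4 kN (tensile)

With the walls removed the bar would change length by δ_free = Σ αᵢΔT Lᵢ = 9.1×10⁻⁶×78×775 + 12.8×10⁻⁶×78×350 = 0.8995 mm.
The walls prevent any net length change, so an axial force P (same in every segment) develops. Compatibility: P · Σ Lᵢ/(AᵢEᵢ) = δ_free.
The series flexibility is Σ Lᵢ/(AᵢEᵢ) = 775/(215×111×10³) + 350/(1025×209×10³) = 3.411×10⁻⁵ mm/N.
So P = 0.8995 / 3.411×10⁻⁵ = 26.37 kN, tensile.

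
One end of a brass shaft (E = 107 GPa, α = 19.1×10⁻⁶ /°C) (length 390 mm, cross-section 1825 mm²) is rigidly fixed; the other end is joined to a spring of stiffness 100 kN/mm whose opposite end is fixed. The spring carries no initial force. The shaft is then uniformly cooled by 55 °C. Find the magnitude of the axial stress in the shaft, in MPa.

σ ≈ 18.7 MPa (tensile)

The unrestrained thermal change is αΔT L = 19.1×10⁻⁶ × 55 × 390 = 0.4097 mm.
With a force P in the spring, the elastic change of the shaft is PL/(AE) and that of the spring is P/k; compatibility requires their sum to equal δ_free.
So P = δ_free / [L/(AE) + 1/k] = 0.4097 / [ 390/(1825×107×10³) + 1/(100×10³) ].
P = 0.4097 / 1.2×10⁻⁵ = 34150 N.
σ = P/A = 34150/1825 = 18.71 MPa.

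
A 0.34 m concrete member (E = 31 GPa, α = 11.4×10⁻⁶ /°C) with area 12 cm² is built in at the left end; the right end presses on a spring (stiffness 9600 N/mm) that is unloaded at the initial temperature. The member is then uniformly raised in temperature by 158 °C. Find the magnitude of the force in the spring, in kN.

P ≈ 5.4 kN

Free thermal expansion: δ_free = αΔT L = 11.4×10⁻⁶ × 158 × 340 = 0.6124 mm.
Let P be the compressive force at the spring. The member shortens elastically by PL/(AE) and the spring compresses by P/k; together these equal δ_free.
P [ L/(AE) + 1/k ] = δ_free → P [ 340/(1200×31×10³) + 1/(9600) ] = 0.6124.
P = 0.6124 / 0.0001133 = 5405 N.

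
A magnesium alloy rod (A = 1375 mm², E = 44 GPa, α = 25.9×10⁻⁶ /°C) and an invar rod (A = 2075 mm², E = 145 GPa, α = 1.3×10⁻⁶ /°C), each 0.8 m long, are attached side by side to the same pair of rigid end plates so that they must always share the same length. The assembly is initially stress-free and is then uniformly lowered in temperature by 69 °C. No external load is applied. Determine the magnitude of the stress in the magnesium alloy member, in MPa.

Both members must finish at the same length. With the larger α, the magnesium alloy tends to over-contract; the plates restrain it, putting the magnesium alloy in tension and the invar in compression. With no external load the two internal forces are equal and opposite, magnitude P.
Equating the net (thermal + elastic) strains gives |α₁ − α₂|·ΔT = P·[1/(A₁E₁) + 1/(A₂E₂)].
|α₁ − α₂|·ΔT = 24.6×10⁻⁶ × 69 = 0.001697.
1/(A₁E₁) + 1/(A₂E₂) = 1/(1375×44×10³) + 1/(2075×145×10³) = 1.985×10⁻⁸ N⁻¹.
P = 0.001697 / 1.985×10⁻⁸ = 85500 N = 85.5 kN.
σ_{magnesium alloy} = P/A₁ = 85500/1375 = 62.18 MPa, tensile.

σ ≈ 62.2 MPa (tensile)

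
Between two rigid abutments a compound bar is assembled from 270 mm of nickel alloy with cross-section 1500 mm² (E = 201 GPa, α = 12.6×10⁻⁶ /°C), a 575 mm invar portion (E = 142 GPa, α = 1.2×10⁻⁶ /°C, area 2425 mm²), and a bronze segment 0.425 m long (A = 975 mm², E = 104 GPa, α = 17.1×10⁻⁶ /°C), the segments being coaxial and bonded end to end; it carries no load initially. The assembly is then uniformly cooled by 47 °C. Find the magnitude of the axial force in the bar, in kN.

P ≈ 79 kN (tensile)

Free thermal contraction of the whole bar: Σ αᵢΔT Lᵢ = 12.6×10⁻⁶×47×270 + 1.2×10⁻⁶×47×575 + 17.1×10⁻⁶×47×425 = 0.5339 mm.
The rigid supports impose zero overall length change; the single axial force P common to all segments must satisfy P Σ Lᵢ/(AᵢEᵢ) = δ_free.
The series flexibility is Σ Lᵢ/(AᵢEᵢ) = 270/(1500×201×10³) + 575/(2425×142×10³) + 425/(975×104×10³) = 6.757×10⁻⁶ mm/N.
Hence P = δ_free / Σ(L/AE) = 0.5339/6.757×10⁻⁶ = 79.02 kN (tensile).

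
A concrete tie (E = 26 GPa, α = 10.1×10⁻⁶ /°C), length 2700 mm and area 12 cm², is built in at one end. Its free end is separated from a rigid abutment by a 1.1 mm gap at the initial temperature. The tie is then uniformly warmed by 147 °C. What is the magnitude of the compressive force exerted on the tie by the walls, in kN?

If the wall were absent the tie would grow by αΔT L = 10.1×10⁻⁶ × 147 × 2700 = 4.009 mm.
This exceeds the 1.1 mm gap, so the wall pushes back. The portion of expansion that must be recovered elastically is δ_free − gap = 4.009 − 1.1 = 2.909 mm.
So σ = E(δ_free − g)/L = 26×10³ × 2.909/2700 = 28.01 MPa.
Force on the wall = σA = 28.01 × 1200 mm² = 33.61 kN.

P ≈ 33.6 kN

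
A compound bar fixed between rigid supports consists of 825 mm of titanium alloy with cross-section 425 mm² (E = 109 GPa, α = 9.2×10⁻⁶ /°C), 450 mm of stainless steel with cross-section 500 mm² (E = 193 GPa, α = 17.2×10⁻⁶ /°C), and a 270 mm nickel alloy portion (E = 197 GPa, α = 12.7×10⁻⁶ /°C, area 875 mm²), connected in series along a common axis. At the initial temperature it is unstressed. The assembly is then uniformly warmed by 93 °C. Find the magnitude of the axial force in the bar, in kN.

Free thermal expansion of the whole bar: Σ αᵢΔT Lᵢ = 9.2×10⁻⁶×93×825 + 17.2×10⁻⁶×93×450 + 12.7×10⁻⁶×93×270 = 1.745 mm.
The walls prevent any net length change, so an axial force P (same in every segment) develops. Compatibility: P · Σ Lᵢ/(AᵢEᵢ) = δ_free.
The series flexibility is Σ Lᵢ/(AᵢEᵢ) = 825/(425×109×10³) + 450/(500×193×10³) + 270/(875×197×10³) = 2.404×10⁻⁵ mm/N.
So P = 1.745 / 2.404×10⁻⁵ = 72.57 kN, compressive.

P ≈ 72.6 kN (compressive)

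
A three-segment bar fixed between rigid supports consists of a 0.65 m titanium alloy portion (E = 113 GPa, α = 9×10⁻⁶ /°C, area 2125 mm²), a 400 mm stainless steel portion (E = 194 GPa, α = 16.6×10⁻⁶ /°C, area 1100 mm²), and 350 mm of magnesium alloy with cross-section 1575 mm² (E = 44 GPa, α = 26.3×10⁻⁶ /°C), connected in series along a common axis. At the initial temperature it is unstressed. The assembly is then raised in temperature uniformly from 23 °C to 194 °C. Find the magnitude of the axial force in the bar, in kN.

With the walls removed the bar would change length by δ_free = Σ αᵢΔT Lᵢ = 9×10⁻⁶×171×650 + 16.6×10⁻⁶×171×400 + 26.3×10⁻⁶×171×350 = 3.71 mm.
Since the ends are fixed, an axial force P builds up, equal in every segment, with P · Σ Lᵢ/(AᵢEᵢ) = δ_free.
The series flexibility is Σ Lᵢ/(AᵢEᵢ) = 650/(2125×113×10³) + 400/(1100×194×10³) + 350/(1575×44×10³) = 9.632×10⁻⁶ mm/N.
So P = 3.71 / 9.632×10⁻⁶ = 385.2 kN, compressive.

P ≈ 385 kN (compressive)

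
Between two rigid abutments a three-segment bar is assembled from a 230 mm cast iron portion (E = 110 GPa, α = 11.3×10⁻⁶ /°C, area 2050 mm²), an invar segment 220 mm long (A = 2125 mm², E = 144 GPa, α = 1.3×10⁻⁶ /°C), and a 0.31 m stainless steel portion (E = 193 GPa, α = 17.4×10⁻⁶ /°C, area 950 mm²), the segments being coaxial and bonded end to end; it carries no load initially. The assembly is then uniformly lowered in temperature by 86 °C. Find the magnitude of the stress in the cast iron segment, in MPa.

σ ≈ 101 MPa (tensile)

Free thermal contraction of the whole bar: Σ αᵢΔT Lᵢ = 11.3×10⁻⁶×86×230 + 1.3×10⁻⁶×86×220 + 17.4×10⁻⁶×86×310 = 0.712 mm.
Since the ends are fixed, an axial force P builds up, equal in every segment, with P · Σ Lᵢ/(AᵢEᵢ) = δ_free.
The series flexibility is Σ Lᵢ/(AᵢEᵢ) = 230/(2050×110×10³) + 220/(2125×144×10³) + 310/(950×193×10³) = 3.43×10⁻⁶ mm/N.
P = 0.712 / 3.43×10⁻⁶ = 207600 N = 207.6 kN, tensile.
σ_{cast iron} = P / A = 207600 / 2050 = 101.3 MPa.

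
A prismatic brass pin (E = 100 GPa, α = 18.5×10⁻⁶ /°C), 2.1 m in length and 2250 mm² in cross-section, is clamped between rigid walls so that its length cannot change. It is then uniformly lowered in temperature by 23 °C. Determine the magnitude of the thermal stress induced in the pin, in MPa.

σ ≈ 42.5 MPa (tensile)

Because both ends are immovable the net strain is zero, and the suppressed thermal strain is αΔT = 18.5×10⁻⁶ × 23 = 425.5×10⁻⁶.
The stress required to suppress this strain is σ = Eε = 100×10³ × 425.5×10⁻⁶ = 42.55 MPa, tensile since the pin is trying to contract.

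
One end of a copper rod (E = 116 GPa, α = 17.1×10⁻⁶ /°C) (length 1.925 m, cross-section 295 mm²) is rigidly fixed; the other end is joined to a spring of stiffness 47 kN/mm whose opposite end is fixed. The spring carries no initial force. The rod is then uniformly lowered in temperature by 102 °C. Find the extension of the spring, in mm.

δ ≈ 0.921 mm

Free thermal contraction: δ_free = αΔT L = 17.1×10⁻⁶ × 102 × 1925 = 3.358 mm.
Let P be the tensile force in the spring. The rod extends elastically by PL/(AE) and the spring stretches by P/k; together these equal δ_free.
So P = δ_free / [L/(AE) + 1/k] = 3.358 / [ 1925/(295×116×10³) + 1/(47×10³) ].
P = 3.358 / 7.753×10⁻⁵ = 43310 N.
Spring extension = P/k = 43310/(47×10³) = 0.9214 mm.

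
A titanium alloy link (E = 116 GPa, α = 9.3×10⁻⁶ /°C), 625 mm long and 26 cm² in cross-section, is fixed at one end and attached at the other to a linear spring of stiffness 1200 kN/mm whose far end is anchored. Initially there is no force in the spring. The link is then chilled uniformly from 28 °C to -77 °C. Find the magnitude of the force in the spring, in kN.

P ≈ 210 kN

If the spring were absent the link would shorten by αΔT L = 9.3×10⁻⁶ × 105 × 625 = 0.6103 mm.
With a force P in the spring, the elastic change of the link is PL/(AE) and that of the spring is P/k; compatibility requires their sum to equal δ_free.
P [ L/(AE) + 1/k ] = δ_free → P [ 625/(2600×116×10³) + 1/(1200×10³) ] = 0.6103.
P = 0.6103 / 2.906×10⁻⁶ = 210000 N.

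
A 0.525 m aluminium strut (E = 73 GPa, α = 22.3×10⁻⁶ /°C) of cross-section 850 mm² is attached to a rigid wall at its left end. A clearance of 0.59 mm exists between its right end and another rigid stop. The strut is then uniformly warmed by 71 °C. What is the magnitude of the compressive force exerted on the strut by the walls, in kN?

P ≈ 28.5 kN

Free thermal elongation = αΔT L = 22.3×10⁻⁶ × 71 × 525 = 0.8312 mm.
The gap closes (δ_free > 0.59 mm) and the wall then resists a further 0.8312 − 0.59 = 0.2412 mm of expansion.
Compatibility: PL/(AE) = 0.2412 mm, so σ = P/A = E × (0.2412/525) = 33.54 MPa.
Force on the wall = σA = 33.54 × 850 mm² = 28.51 kN.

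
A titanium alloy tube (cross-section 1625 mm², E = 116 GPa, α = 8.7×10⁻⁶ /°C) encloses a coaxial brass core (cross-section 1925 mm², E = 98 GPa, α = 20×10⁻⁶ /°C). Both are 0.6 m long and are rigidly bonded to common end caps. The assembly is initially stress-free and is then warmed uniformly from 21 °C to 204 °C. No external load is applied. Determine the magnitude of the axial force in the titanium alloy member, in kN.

P ≈ 195 kN (tensile in the titanium alloy)

Both members must finish at the same length. With the larger α, the brass tends to over-expand; the plates restrain it, putting the brass in compression and the titanium alloy in tension. With no external load the two internal forces are equal and opposite, magnitude P.
Setting the final lengths equal and cancelling L: (α₁ − α₂)ΔT = P/(A₁E₁) + P/(A₂E₂).
|α₁ − α₂|·ΔT = 11.3×10⁻⁶ × 183 = 0.002068.
1/(A₁E₁) + 1/(A₂E₂) = 1/(1625×116×10³) + 1/(1925×98×10³) = 1.061×10⁻⁸ N⁻¹.
P = 0.002068 / 1.061×10⁻⁸ = 195000 N = 195 kN.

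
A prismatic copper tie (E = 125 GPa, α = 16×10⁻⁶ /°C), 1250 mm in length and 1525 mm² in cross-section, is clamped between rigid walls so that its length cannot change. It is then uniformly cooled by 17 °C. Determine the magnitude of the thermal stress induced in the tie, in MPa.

Because both ends are immovable the net strain is zero, and the suppressed thermal strain is αΔT = 16×10⁻⁶ × 17 = 272×10⁻⁶.
σ = EαΔT = 125×10³ × 16×10⁻⁶ × 17 = 34 MPa (tensile; the tie is trying to contract).

σ ≈ 34 MPa (tensile)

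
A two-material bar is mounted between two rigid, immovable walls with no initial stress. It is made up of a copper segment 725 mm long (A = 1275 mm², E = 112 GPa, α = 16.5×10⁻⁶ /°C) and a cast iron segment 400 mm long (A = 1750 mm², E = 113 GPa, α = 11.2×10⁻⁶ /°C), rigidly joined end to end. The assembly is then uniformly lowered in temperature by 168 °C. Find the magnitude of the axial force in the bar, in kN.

P ≈ 389 kN (tensile)

If the supports were absent, the total length change would be Σ αᵢΔT Lᵢ = 16.5×10⁻⁶×168×725 + 11.2×10⁻⁶×168×400 = 2.762 mm.
The rigid supports impose zero overall length change; the single axial force P common to all segments must satisfy P Σ Lᵢ/(AᵢEᵢ) = δ_free.
The series flexibility is Σ Lᵢ/(AᵢEᵢ) = 725/(1275×112×10³) + 400/(1750×113×10³) = 7.1×10⁻⁶ mm/N.
P = 2.762 / 7.1×10⁻⁶ = 389100 N = 389.1 kN, tensile.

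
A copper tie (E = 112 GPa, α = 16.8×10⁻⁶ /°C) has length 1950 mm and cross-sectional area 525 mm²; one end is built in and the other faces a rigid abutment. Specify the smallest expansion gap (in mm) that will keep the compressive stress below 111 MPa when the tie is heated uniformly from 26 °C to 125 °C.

With no wall the tie would lengthen by αΔT L = 16.8×10⁻⁶ × 99 × 1950 = 3.243 mm.
A stress of 111 MPa corresponds to the wall pushing the tie back by σL/E = 111×1950/(112×10³) = 1.933 mm.
The gap must absorb the remainder: g_min = 3.243 − 1.933 = 1.311 mm.

g ≈ 1.31 mm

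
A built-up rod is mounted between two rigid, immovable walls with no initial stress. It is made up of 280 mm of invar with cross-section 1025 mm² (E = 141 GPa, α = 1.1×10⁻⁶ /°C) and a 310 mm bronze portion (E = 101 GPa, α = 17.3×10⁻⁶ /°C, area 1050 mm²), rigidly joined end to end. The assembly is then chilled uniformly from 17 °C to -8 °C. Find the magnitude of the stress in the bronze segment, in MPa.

σ ≈ 27.8 MPa (tensile)

Free thermal contraction of the whole bar: Σ αᵢΔT Lᵢ = 1.1×10⁻⁶×25×280 + 17.3×10⁻⁶×25×310 = 0.1418 mm.
The rigid supports impose zero overall length change; the single axial force P common to all segments must satisfy P Σ Lᵢ/(AᵢEᵢ) = δ_free.
Σ Lᵢ/(AᵢEᵢ) = 280/(1025×141×10³) + 310/(1050×101×10³) = 4.861×10⁻⁶ mm/N.
So P = 0.1418 / 4.861×10⁻⁶ = 29.17 kN, tensile.
σ_{bronze} = P / A = 29170 / 1050 = 27.78 MPa.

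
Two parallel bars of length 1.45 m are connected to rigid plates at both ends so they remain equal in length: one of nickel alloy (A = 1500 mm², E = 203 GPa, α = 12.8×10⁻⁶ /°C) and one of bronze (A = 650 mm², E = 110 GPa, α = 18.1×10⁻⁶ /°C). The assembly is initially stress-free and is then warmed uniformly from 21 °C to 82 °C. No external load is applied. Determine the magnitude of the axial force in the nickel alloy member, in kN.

Equilibrium of a rigid end plate with no external load gives equal and opposite internal forces ±P in the two members. Since α_{bronze} > α_{nickel alloy}, heating drives the bronze into compression and the nickel alloy into tension.
Equating the net (thermal + elastic) strains gives |α₁ − α₂|·ΔT = P·[1/(A₁E₁) + 1/(A₂E₂)].
|α₁ − α₂|·ΔT = 5.3×10⁻⁶ × 61 = 0.0003233.
1/(A₁E₁) + 1/(A₂E₂) = 1/(1500×203×10³) + 1/(650×110×10³) = 1.727×10⁻⁸ N⁻¹.
So P = 0.0003233 / 1.727×10⁻⁸ = 18.72 kN.

P ≈ 18.7 kN (tensile in the nickel alloy)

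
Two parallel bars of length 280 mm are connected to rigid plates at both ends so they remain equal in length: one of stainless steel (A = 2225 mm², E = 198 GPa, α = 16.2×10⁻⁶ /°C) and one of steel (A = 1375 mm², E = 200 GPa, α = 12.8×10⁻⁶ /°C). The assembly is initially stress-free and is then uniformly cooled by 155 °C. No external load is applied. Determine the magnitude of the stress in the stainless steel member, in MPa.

σ ≈ 40.1 MPa (tensile)

Both members must finish at the same length. With the larger α, the stainless steel tends to over-contract; the plates restrain it, putting the stainless steel in tension and the steel in compression. With no external load the two internal forces are equal and opposite, magnitude P.
Equating the net (thermal + elastic) strains gives |α₁ − α₂|·ΔT = P·[1/(A₁E₁) + 1/(A₂E₂)].
|α₁ − α₂|·ΔT = 3.4×10⁻⁶ × 155 = 0.000527.
1/(A₁E₁) + 1/(A₂E₂) = 1/(2225×198×10³) + 1/(1375×200×10³) = 5.906×10⁻⁹ N⁻¹.
So P = 0.000527 / 5.906×10⁻⁹ = 89.23 kN.
σ_{stainless steel} = P/A₁ = 89230/2225 = 40.1 MPa, tensile.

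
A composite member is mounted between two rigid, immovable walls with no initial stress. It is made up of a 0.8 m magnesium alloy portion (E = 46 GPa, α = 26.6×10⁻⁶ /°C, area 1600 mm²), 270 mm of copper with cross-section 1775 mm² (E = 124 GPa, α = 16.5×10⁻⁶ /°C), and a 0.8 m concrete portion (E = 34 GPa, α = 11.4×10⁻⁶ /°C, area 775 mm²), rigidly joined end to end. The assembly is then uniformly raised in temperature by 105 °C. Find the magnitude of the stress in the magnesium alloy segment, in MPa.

σ ≈ 53.9 MPa (compressive)

With the walls removed the bar would change length by δ_free = Σ αᵢΔT Lᵢ = 26.6×10⁻⁶×105×800 + 16.5×10⁻⁶×105×270 + 11.4×10⁻⁶×105×800 = 3.66 mm.
Since the ends are fixed, an axial force P builds up, equal in every segment, with P · Σ Lᵢ/(AᵢEᵢ) = δ_free.
Σ Lᵢ/(AᵢEᵢ) = 800/(1600×46×10³) + 270/(1775×124×10³) + 800/(775×34×10³) = 4.246×10⁻⁵ mm/N.
So P = 3.66 / 4.246×10⁻⁵ = 86.2 kN, compressive.
σ_{magnesium alloy} = P / A = 86200 / 1600 = 53.87 MPa.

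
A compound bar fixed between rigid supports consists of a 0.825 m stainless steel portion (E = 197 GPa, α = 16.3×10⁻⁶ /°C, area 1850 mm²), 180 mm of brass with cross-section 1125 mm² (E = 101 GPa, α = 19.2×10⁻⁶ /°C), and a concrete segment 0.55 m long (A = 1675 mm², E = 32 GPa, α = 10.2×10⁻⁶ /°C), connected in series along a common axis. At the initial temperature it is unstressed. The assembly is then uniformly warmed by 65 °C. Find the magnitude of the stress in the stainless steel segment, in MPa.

σ ≈ 56.1 MPa (compressive)

With the walls removed the bar would change length by δ_free = Σ αᵢΔT Lᵢ = 16.3×10⁻⁶×65×825 + 19.2×10⁻⁶×65×180 + 10.2×10⁻⁶×65×550 = 1.463 mm.
Since the ends are fixed, an axial force P builds up, equal in every segment, with P · Σ Lᵢ/(AᵢEᵢ) = δ_free.
The series flexibility is Σ Lᵢ/(AᵢEᵢ) = 825/(1850×197×10³) + 180/(1125×101×10³) + 550/(1675×32×10³) = 1.411×10⁻⁵ mm/N.
P = 1.463 / 1.411×10⁻⁵ = 103700 N = 103.7 kN, compressive.
σ_{stainless steel} = P / A = 103700 / 1850 = 56.06 MPa.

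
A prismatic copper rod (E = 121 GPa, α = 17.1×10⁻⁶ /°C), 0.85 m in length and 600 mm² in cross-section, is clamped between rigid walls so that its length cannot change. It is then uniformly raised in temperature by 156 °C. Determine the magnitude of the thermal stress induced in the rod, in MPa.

σ ≈ 323 MPa (compressive)

Because both ends are immovable the net strain is zero, and the suppressed thermal strain is αΔT = 17.1×10⁻⁶ × 156 = 2667.6×10⁻⁶.
The stress required to suppress this strain is σ = Eε = 121×10³ × 2667.6×10⁻⁶ = 322.8 MPa, compressive since the rod is trying to expand.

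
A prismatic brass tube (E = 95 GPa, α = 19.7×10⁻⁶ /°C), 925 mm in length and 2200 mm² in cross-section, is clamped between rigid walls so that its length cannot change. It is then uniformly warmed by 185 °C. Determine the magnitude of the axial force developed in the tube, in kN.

Full restraint means ε = 0, so the stress is σ = EαΔT = 95×10³ × 19.7×10⁻⁶ × 185 = 346.2 MPa.
P = AEαΔT = 2200 × 95×10³ × 19.7×10⁻⁶ × 185 = 761.7 kN (compressive).

P ≈ 762 kN (compressive)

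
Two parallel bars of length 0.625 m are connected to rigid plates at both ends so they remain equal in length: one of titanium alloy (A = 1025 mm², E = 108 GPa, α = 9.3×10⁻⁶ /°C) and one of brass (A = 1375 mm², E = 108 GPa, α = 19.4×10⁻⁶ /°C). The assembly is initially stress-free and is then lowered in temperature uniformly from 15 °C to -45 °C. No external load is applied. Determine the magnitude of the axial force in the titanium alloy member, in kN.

P ≈ 38.4 kN (compressive in the titanium alloy)

Both members must finish at the same length. With the larger α, the brass tends to over-contract; the plates restrain it, putting the brass in tension and the titanium alloy in compression. With no external load the two internal forces are equal and opposite, magnitude P.
Setting the final lengths equal and cancelling L: (α₁ − α₂)ΔT = P/(A₁E₁) + P/(A₂E₂).
|α₁ − α₂|·ΔT = 10.1×10⁻⁶ × 60 = 0.000606.
1/(A₁E₁) + 1/(A₂E₂) = 1/(1025×108×10³) + 1/(1375×108×10³) = 1.577×10⁻⁸ N⁻¹.
So P = 0.000606 / 1.577×10⁻⁸ = 38.43 kN.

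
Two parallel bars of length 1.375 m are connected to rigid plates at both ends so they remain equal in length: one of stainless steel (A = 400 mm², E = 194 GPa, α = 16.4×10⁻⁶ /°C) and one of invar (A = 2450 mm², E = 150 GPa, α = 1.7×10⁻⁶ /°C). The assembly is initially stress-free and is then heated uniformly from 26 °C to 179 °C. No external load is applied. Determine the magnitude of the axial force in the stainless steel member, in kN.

Both members must finish at the same length. With the larger α, the stainless steel tends to over-expand; the plates restrain it, putting the stainless steel in compression and the invar in tension. With no external load the two internal forces are equal and opposite, magnitude P.
Setting the final lengths equal and cancelling L: (α₁ − α₂)ΔT = P/(A₁E₁) + P/(A₂E₂).
|α₁ − α₂|·ΔT = 14.7×10⁻⁶ × 153 = 0.002249.
1/(A₁E₁) + 1/(A₂E₂) = 1/(400×194×10³) + 1/(2450×150×10³) = 1.561×10⁻⁸ N⁻¹.
So P = 0.002249 / 1.561×10⁻⁸ = 144.1 kN.

P ≈ 144 kN (compressive in the stainless steel)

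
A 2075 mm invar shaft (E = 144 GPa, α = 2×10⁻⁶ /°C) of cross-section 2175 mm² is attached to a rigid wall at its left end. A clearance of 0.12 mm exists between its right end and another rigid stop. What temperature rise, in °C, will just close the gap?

ΔT ≈ 28.9 °C

Contact occurs when the free expansion equals the gap: αΔT L = 0.12 mm.
ΔT = 0.12 / (2×10⁻⁶ × 2075) = 28.92 °C.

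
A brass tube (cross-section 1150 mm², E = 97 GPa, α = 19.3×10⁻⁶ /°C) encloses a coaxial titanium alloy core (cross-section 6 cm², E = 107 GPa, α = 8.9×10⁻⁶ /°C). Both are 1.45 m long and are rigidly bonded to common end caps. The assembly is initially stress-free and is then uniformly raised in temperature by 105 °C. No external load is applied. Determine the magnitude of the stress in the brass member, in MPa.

Equilibrium of a rigid end plate with no external load gives equal and opposite internal forces ±P in the two members. Since α_{brass} > α_{titanium alloy}, heating drives the brass into compression and the titanium alloy into tension.
Compatibility of the two members (thermal + elastic change equal): (α₁ − α₂)ΔT = P·[1/(A₁E₁) + 1/(A₂E₂)].
|α₁ − α₂|·ΔT = 10.4×10⁻⁶ × 105 = 0.001092.
1/(A₁E₁) + 1/(A₂E₂) = 1/(1150×97×10³) + 1/(600×107×10³) = 2.454×10⁻⁸ N⁻¹.
P = 0.001092 / 2.454×10⁻⁸ = 44500 N = 44.5 kN.
σ_{brass} = P/A₁ = 44500/1150 = 38.69 MPa, compressive.

σ ≈ 38.7 MPa (compressive)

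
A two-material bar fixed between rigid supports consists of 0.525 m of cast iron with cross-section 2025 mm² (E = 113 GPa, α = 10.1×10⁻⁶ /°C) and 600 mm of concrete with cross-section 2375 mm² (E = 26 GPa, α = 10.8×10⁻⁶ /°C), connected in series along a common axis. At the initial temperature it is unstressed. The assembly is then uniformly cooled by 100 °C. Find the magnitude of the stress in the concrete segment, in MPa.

σ ≈ 41.3 MPa (tensile)

Free thermal contraction of the whole bar: Σ αᵢΔT Lᵢ = 10.1×10⁻⁶×100×525 + 10.8×10⁻⁶×100×600 = 1.178 mm.
The rigid supports impose zero overall length change; the single axial force P common to all segments must satisfy P Σ Lᵢ/(AᵢEᵢ) = δ_free.
The series flexibility is Σ Lᵢ/(AᵢEᵢ) = 525/(2025×113×10³) + 600/(2375×26×10³) = 1.201×10⁻⁵ mm/N.
So P = 1.178 / 1.201×10⁻⁵ = 98.1 kN, tensile.
σ_{concrete} = P / A = 98100 / 2375 = 41.3 MPa.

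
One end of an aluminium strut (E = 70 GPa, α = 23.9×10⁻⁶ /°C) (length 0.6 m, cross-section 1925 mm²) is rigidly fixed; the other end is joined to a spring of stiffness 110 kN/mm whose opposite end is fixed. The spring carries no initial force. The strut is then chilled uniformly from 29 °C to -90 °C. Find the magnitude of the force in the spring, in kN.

P ≈ 126 kN

If the spring were absent the strut would shorten by αΔT L = 23.9×10⁻⁶ × 119 × 600 = 1.706 mm.
Let P be the tensile force in the spring. The strut extends elastically by PL/(AE) and the spring stretches by P/k; together these equal δ_free.
P [ L/(AE) + 1/k ] = δ_free → P [ 600/(1925×70×10³) + 1/(110×10³) ] = 1.706.
P = 1.706 / 1.354×10⁻⁵ = 126000 N.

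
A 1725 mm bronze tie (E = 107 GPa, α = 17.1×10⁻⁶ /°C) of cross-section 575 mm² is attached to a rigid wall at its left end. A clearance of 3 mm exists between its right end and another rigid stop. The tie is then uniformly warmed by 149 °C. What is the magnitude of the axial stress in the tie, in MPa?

σ ≈ 86.5 MPa (compressive)

Unrestrained expansion: δ_free = αΔT L = 17.1×10⁻⁶ × 149 × 1725 = 4.395 mm.
After closing the 3 mm clearance, 4.395 − 3 = 1.395 mm of expansion remains to be suppressed by the wall.
Compatibility: PL/(AE) = 1.395 mm, so σ = P/A = E × (1.395/1725) = 86.54 MPa.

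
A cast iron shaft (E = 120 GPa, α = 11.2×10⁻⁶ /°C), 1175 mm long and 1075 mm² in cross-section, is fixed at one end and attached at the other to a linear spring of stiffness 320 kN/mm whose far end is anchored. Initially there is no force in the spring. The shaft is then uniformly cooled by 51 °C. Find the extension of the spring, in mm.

If the spring were absent the shaft would shorten by αΔT L = 11.2×10⁻⁶ × 51 × 1175 = 0.6712 mm.
With a force P in the spring, the elastic change of the shaft is PL/(AE) and that of the spring is P/k; compatibility requires their sum to equal δ_free.
So P = δ_free / [L/(AE) + 1/k] = 0.6712 / [ 1175/(1075×120×10³) + 1/(320×10³) ].
P = 0.6712 / 1.223×10⁻⁵ = 54860 N.
Spring extension = P/k = 54860/(320×10³) = 0.1714 mm.

δ ≈ 0.171 mm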